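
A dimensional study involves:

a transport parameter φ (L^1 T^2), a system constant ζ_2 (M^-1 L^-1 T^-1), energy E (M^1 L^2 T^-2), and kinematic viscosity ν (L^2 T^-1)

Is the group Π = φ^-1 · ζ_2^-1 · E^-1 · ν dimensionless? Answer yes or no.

yes

Sum the exponent of each base dimension across the product:
  M: −[φ]_M − [ζ_2]_M − [E]_M + [ν]_M = −(0) − (-1) − (1) + (0) = 0
  L: −[φ]_L − [ζ_2]_L − [E]_L + [ν]_L = −(1) − (-1) − (2) + (2) = 0
  T: −[φ]_T − [ζ_2]_T − [E]_T + [ν]_T = −(2) − (-1) − (-2) + (-1) = 0
All base exponents vanish — dimensionless.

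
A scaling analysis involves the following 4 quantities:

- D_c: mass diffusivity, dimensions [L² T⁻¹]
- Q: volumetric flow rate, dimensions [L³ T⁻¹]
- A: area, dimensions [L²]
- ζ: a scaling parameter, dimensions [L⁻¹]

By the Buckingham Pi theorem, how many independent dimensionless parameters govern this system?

2

There are 4 variables and 2 base dimensions (L, T).
The dimension matrix has rank 2.
Independent dimensionless groups: 4 − 2 = 2.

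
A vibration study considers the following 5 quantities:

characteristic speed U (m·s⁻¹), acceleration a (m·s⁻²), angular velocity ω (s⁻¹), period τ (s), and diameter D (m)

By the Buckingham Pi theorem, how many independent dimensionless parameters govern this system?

There are 5 variables and 2 base dimensions (L, T).
The dimension matrix has rank 2.
Independent dimensionless groups: 5 − 2 = 3.

3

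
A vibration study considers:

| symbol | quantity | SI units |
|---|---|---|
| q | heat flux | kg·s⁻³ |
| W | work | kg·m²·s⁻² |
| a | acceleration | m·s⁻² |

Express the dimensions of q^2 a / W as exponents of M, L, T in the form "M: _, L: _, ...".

M: 1, L: -1, T: -6

Collect each base-dimension exponent across the product:
  M: 2·(1) − (1) + (0) = 1
  L: 2·(0) − (2) + (1) = -1
  T: 2·(-3) − (-2) + (-2) = -6
So the dimensions are [M L⁻¹ T⁻⁶].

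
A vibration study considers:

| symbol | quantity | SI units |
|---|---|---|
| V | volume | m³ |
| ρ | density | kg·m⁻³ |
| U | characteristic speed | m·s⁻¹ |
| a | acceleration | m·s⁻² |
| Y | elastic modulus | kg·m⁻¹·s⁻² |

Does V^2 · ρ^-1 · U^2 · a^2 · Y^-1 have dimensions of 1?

no

Sum the exponent of each base dimension across the product:
  M: 2·[V]_M − [ρ]_M + 2·[U]_M + 2·[a]_M − [Y]_M = 2·(0) − (1) + 2·(0) + 2·(0) − (1) = -2
  L: 2·[V]_L − [ρ]_L + 2·[U]_L + 2·[a]_L − [Y]_L = 2·(3) − (-3) + 2·(1) + 2·(1) − (-1) = 14
  T: 2·[V]_T − [ρ]_T + 2·[U]_T + 2·[a]_T − [Y]_T = 2·(0) − (0) + 2·(-1) + 2·(-2) − (-2) = -4
Net dimensions [M⁻² L¹⁴ T⁻⁴] ≠ [1] — not dimensionless.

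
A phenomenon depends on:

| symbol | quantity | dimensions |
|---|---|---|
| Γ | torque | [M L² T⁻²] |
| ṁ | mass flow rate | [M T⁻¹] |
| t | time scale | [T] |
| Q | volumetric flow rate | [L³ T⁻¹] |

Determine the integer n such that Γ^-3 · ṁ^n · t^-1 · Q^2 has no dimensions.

Balance the M exponent: (1)·n from ṁ, plus −3·(1) − (0) + 2·(0) = -3 from the rest, must sum to zero.
n − 3 = 0, so n = 3.

3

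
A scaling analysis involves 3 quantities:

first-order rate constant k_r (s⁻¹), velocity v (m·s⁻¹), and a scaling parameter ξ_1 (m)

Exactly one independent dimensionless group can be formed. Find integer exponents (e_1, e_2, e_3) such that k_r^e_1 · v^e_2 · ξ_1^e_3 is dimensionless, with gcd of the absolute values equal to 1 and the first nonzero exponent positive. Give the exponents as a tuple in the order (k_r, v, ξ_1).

L: e_1·(0) + e_2·(1) + e_3·(1) = 0
T: e_1·(-1) + e_2·(-1) + e_3·(0) = 0
Solving this homogeneous linear system for the smallest-integer solution (first nonzero entry positive) gives (1, -1, 1).

(1, -1, 1)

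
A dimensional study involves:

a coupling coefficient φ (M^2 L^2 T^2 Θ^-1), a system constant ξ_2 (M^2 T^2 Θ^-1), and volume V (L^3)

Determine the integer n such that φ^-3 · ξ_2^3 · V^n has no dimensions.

Balance the L exponent: (3)·n from V, plus −3·(2) + 3·(0) = -6 from the rest, must sum to zero.
3n − 6 = 0, so n = 2.

2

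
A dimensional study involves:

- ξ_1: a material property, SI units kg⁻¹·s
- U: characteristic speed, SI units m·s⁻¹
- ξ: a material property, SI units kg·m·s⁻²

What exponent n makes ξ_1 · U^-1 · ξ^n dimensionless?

Balance the M exponent: (1)·n from ξ, plus (-1) − (0) = -1 from the rest, must sum to zero.
n − 1 = 0, so n = 1.

1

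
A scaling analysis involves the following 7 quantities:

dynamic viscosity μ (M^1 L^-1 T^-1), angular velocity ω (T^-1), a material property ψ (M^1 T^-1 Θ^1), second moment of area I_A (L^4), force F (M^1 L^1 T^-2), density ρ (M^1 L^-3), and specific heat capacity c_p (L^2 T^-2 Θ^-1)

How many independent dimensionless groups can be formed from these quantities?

3

There are 7 variables and 4 base dimensions (M, L, T, Θ).
The dimension matrix has rank 4.
Independent dimensionless groups: 7 − 4 = 3.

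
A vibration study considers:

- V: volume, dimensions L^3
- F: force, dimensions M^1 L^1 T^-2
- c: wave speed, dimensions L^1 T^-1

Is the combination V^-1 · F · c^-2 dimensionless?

no

Sum the exponent of each base dimension across the product:
  M: −[V]_M + [F]_M − 2·[c]_M = −(0) + (1) − 2·(0) = 1
  L: −[V]_L + [F]_L − 2·[c]_L = −(3) + (1) − 2·(1) = -4
  T: −[V]_T + [F]_T − 2·[c]_T = −(0) + (-2) − 2·(-1) = 0
Net dimensions [M L⁻⁴] ≠ [1] — not dimensionless.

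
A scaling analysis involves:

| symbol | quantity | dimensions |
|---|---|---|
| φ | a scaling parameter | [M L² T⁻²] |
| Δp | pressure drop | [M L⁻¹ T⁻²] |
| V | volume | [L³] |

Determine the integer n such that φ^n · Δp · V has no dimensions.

Balance the M exponent: (1)·n from φ, plus (1) + (0) = 1 from the rest, must sum to zero.
n + 1 = 0, so n = -1.

-1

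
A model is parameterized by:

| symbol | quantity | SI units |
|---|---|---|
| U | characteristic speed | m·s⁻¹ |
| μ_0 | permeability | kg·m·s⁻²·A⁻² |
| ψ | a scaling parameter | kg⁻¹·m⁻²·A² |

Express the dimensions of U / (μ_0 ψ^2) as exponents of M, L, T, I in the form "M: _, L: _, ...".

Collect each base-dimension exponent across the product:
  M: (0) − (1) − 2·(-1) = 1
  L: (1) − (1) − 2·(-2) = 4
  T: (-1) − (-2) − 2·(0) = 1
  I: (0) − (-2) − 2·(2) = -2
So the dimensions are [M L⁴ T I⁻²].

M: 1, L: 4, T: 1, I: -2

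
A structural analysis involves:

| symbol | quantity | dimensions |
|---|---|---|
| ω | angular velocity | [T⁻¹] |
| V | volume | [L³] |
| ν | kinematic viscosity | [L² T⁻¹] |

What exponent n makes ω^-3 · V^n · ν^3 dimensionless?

Balance the L exponent: (3)·n from V, plus −3·(0) + 3·(2) = 6 from the rest, must sum to zero.
3n + 6 = 0, so n = -2.

-2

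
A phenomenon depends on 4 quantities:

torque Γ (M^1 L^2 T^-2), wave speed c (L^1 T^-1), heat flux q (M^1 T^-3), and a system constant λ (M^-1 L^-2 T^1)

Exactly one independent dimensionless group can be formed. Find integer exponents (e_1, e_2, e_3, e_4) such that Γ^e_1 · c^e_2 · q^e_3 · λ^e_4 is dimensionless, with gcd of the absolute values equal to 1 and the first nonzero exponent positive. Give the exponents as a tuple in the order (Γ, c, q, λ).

M: e_1·(1) + e_2·(0) + e_3·(1) + e_4·(-1) = 0
L: e_1·(2) + e_2·(1) + e_3·(0) + e_4·(-2) = 0
T: e_1·(-2) + e_2·(-1) + e_3·(-3) + e_4·(1) = 0
Solving this homogeneous linear system for the smallest-integer solution (first nonzero entry positive) gives (4, -2, -1, 3).

(4, -2, -1, 3)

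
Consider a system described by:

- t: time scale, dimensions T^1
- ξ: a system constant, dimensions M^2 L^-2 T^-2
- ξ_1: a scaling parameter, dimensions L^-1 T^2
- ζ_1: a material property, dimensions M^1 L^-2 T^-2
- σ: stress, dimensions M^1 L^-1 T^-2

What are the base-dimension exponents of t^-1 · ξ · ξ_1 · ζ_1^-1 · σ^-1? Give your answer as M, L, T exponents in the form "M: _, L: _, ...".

M: 0, L: 0, T: 3

Collect each base-dimension exponent across the product:
  M: −(0) + (2) + (0) − (1) − (1) = 0
  L: −(0) + (-2) + (-1) − (-2) − (-1) = 0
  T: −(1) + (-2) + (2) − (-2) − (-2) = 3
So the dimensions are [T³].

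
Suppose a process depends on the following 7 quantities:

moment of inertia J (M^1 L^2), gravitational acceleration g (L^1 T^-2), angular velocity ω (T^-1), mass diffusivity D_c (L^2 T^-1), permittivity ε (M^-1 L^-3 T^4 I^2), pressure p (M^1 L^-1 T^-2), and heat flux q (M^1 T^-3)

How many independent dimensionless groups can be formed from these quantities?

3

There are 7 variables and 4 base dimensions (M, L, T, I).
The dimension matrix has rank 4.
Independent dimensionless groups: 7 − 4 = 3.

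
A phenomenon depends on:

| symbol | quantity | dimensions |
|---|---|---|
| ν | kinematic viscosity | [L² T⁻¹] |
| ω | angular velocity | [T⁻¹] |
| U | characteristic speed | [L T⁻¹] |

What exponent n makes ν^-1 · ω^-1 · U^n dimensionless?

2

Balance the L exponent: (1)·n from U, plus −(2) − (0) = -2 from the rest, must sum to zero.
n − 2 = 0, so n = 2.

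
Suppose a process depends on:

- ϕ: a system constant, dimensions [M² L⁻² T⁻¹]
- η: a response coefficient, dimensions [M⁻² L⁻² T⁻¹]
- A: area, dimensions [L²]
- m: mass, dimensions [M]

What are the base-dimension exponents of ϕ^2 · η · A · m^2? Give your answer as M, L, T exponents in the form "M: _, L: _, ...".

M: 4, L: -4, T: -3

Collect each base-dimension exponent across the product:
  M: 2·(2) + (-2) + (0) + 2·(1) = 4
  L: 2·(-2) + (-2) + (2) + 2·(0) = -4
  T: 2·(-1) + (-1) + (0) + 2·(0) = -3
So the dimensions are [M⁴ L⁻⁴ T⁻³].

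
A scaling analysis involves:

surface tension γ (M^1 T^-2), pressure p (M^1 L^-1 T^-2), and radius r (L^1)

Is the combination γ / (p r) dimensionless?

Sum the exponent of each base dimension across the product:
  M: [γ]_M − [p]_M − [r]_M = (1) − (1) − (0) = 0
  L: [γ]_L − [p]_L − [r]_L = (0) − (-1) − (1) = 0
  T: [γ]_T − [p]_T − [r]_T = (-2) − (-2) − (0) = 0
  Θ: [γ]_Θ − [p]_Θ − [r]_Θ = (0) − (0) − (0) = 0
All base exponents vanish — dimensionless.

yes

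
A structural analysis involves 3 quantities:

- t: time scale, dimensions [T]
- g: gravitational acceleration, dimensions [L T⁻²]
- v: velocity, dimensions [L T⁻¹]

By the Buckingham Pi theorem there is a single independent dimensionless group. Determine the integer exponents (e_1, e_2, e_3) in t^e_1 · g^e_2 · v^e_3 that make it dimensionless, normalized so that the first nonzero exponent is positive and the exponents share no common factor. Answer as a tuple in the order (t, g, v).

L: e_1·(0) + e_2·(1) + e_3·(1) = 0
T: e_1·(1) + e_2·(-2) + e_3·(-1) = 0
Solving this homogeneous linear system for the smallest-integer solution (first nonzero entry positive) gives (1, 1, -1).

(1, 1, -1)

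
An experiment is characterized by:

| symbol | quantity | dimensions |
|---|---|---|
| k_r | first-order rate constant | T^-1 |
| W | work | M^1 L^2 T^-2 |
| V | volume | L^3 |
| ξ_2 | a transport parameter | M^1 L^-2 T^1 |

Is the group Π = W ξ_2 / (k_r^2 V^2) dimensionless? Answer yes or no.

Sum the exponent of each base dimension across the product:
  M: −2·[k_r]_M + [W]_M − 2·[V]_M + [ξ_2]_M = −2·(0) + (1) − 2·(0) + (1) = 2
  L: −2·[k_r]_L + [W]_L − 2·[V]_L + [ξ_2]_L = −2·(0) + (2) − 2·(3) + (-2) = -6
  T: −2·[k_r]_T + [W]_T − 2·[V]_T + [ξ_2]_T = −2·(-1) + (-2) − 2·(0) + (1) = 1
Net dimensions [M² L⁻⁶ T] ≠ [1] — not dimensionless.

no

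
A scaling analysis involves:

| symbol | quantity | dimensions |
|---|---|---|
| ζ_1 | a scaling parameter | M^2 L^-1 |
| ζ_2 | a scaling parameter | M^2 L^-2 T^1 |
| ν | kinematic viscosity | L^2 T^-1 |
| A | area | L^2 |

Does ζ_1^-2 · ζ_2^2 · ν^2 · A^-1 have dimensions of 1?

yes

Sum the exponent of each base dimension across the product:
  M: −2·[ζ_1]_M + 2·[ζ_2]_M + 2·[ν]_M − [A]_M = −2·(2) + 2·(2) + 2·(0) − (0) = 0
  L: −2·[ζ_1]_L + 2·[ζ_2]_L + 2·[ν]_L − [A]_L = −2·(-1) + 2·(-2) + 2·(2) − (2) = 0
  T: −2·[ζ_1]_T + 2·[ζ_2]_T + 2·[ν]_T − [A]_T = −2·(0) + 2·(1) + 2·(-1) − (0) = 0
All base exponents vanish — dimensionless.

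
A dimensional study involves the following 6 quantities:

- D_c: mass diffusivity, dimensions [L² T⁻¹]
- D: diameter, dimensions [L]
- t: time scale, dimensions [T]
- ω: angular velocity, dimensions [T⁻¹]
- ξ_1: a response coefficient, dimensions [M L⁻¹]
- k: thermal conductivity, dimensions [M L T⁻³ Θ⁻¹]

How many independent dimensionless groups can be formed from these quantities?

2

There are 6 variables and 4 base dimensions (M, L, T, Θ).
The dimension matrix has rank 4.
Independent dimensionless groups: 6 − 4 = 2.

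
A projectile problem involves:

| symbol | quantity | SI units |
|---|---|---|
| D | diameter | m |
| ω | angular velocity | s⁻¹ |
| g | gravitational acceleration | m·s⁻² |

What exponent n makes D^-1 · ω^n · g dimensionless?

-2

Balance the T exponent: (-1)·n from ω, plus −(0) + (-2) = -2 from the rest, must sum to zero.
−n − 2 = 0, so n = -2.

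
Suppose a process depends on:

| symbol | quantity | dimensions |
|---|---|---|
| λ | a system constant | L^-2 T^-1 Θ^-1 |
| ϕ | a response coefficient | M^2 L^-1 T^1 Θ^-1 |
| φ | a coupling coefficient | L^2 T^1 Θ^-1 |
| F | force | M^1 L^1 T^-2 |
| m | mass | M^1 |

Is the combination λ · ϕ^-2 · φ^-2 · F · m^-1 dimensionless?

no

Sum the exponent of each base dimension across the product:
  M: [λ]_M − 2·[ϕ]_M − 2·[φ]_M + [F]_M − [m]_M = (0) − 2·(2) − 2·(0) + (1) − (1) = -4
  L: [λ]_L − 2·[ϕ]_L − 2·[φ]_L + [F]_L − [m]_L = (-2) − 2·(-1) − 2·(2) + (1) − (0) = -3
  T: [λ]_T − 2·[ϕ]_T − 2·[φ]_T + [F]_T − [m]_T = (-1) − 2·(1) − 2·(1) + (-2) − (0) = -7
  Θ: [λ]_Θ − 2·[ϕ]_Θ − 2·[φ]_Θ + [F]_Θ − [m]_Θ = (-1) − 2·(-1) − 2·(-1) + (0) − (0) = 3
Net dimensions [M⁻⁴ L⁻³ T⁻⁷ Θ³] ≠ [1] — not dimensionless.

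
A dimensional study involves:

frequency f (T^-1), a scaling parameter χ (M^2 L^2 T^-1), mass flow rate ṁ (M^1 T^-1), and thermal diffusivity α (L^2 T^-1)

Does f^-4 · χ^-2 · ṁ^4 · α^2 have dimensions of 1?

yes

Sum the exponent of each base dimension across the product:
  M: −4·[f]_M − 2·[χ]_M + 4·[ṁ]_M + 2·[α]_M = −4·(0) − 2·(2) + 4·(1) + 2·(0) = 0
  L: −4·[f]_L − 2·[χ]_L + 4·[ṁ]_L + 2·[α]_L = −4·(0) − 2·(2) + 4·(0) + 2·(2) = 0
  T: −4·[f]_T − 2·[χ]_T + 4·[ṁ]_T + 2·[α]_T = −4·(-1) − 2·(-1) + 4·(-1) + 2·(-1) = 0
  I: −4·[f]_I − 2·[χ]_I + 4·[ṁ]_I + 2·[α]_I = −4·(0) − 2·(0) + 4·(0) + 2·(0) = 0
All base exponents vanish — dimensionless.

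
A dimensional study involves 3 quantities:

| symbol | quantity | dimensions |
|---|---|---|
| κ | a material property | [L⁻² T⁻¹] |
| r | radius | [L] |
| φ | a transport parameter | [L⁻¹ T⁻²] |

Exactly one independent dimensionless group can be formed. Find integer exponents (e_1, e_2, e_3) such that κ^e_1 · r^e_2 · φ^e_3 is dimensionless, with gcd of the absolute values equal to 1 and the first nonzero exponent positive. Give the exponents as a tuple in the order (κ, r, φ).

(2, 3, -1)

L: e_1·(-2) + e_2·(1) + e_3·(-1) = 0
T: e_1·(-1) + e_2·(0) + e_3·(-2) = 0
Solving this homogeneous linear system for the smallest-integer solution (first nonzero entry positive) gives (2, 3, -1).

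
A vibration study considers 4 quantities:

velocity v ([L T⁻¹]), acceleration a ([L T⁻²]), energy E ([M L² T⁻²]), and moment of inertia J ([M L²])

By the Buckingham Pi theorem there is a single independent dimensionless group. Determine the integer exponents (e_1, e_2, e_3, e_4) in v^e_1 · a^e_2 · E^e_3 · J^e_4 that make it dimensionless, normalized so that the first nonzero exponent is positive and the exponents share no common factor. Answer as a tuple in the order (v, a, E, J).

(2, -2, 1, -1)

M: e_1·(0) + e_2·(0) + e_3·(1) + e_4·(1) = 0
L: e_1·(1) + e_2·(1) + e_3·(2) + e_4·(2) = 0
T: e_1·(-1) + e_2·(-2) + e_3·(-2) + e_4·(0) = 0
Solving this homogeneous linear system for the smallest-integer solution (first nonzero entry positive) gives (2, -2, 1, -1).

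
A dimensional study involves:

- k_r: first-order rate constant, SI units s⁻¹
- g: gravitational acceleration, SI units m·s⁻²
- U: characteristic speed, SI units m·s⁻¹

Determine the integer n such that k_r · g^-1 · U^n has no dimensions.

1

Balance the L exponent: (1)·n from U, plus (0) − (1) = -1 from the rest, must sum to zero.
n − 1 = 0, so n = 1.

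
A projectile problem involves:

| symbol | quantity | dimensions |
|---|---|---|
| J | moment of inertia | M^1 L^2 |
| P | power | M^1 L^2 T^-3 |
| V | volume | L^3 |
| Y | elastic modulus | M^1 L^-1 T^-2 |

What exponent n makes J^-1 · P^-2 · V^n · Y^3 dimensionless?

3

Balance the L exponent: (3)·n from V, plus −(2) − 2·(2) + 3·(-1) = -9 from the rest, must sum to zero.
3n − 9 = 0, so n = 3.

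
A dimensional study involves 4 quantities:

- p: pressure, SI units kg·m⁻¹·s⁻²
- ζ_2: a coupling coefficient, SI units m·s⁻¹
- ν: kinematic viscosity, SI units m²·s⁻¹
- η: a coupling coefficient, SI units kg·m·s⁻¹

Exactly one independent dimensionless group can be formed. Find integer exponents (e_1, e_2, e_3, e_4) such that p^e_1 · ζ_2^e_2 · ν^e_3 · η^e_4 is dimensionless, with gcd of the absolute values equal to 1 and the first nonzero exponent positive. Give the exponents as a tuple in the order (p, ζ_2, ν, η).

M: e_1·(1) + e_2·(0) + e_3·(0) + e_4·(1) = 0
L: e_1·(-1) + e_2·(1) + e_3·(2) + e_4·(1) = 0
T: e_1·(-2) + e_2·(-1) + e_3·(-1) + e_4·(-1) = 0
Solving this homogeneous linear system for the smallest-integer solution (first nonzero entry positive) gives (1, -4, 3, -1).

(1, -4, 3, -1)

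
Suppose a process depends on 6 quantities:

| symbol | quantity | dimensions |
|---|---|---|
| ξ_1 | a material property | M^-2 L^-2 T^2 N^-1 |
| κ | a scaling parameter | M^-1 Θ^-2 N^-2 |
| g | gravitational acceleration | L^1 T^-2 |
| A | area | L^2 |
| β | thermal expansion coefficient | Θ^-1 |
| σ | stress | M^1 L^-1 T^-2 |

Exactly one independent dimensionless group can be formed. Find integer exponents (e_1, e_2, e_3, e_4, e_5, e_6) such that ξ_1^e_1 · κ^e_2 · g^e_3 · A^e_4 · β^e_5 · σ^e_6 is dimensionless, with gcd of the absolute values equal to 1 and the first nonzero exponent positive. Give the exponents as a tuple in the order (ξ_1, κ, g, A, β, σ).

M: e_1·(-2) + e_2·(-1) + e_3·(0) + e_4·(0) + e_5·(0) + e_6·(1) = 0
L: e_1·(-2) + e_2·(0) + e_3·(1) + e_4·(2) + e_5·(0) + e_6·(-1) = 0
T: e_1·(2) + e_2·(0) + e_3·(-2) + e_4·(0) + e_5·(0) + e_6·(-2) = 0
Θ: e_1·(0) + e_2·(-2) + e_3·(0) + e_4·(0) + e_5·(-1) + e_6·(0) = 0
N: e_1·(-1) + e_2·(-2) + e_3·(0) + e_4·(0) + e_5·(0) + e_6·(0) = 0
Solving this homogeneous linear system for the smallest-integer solution (first nonzero entry positive) gives (2, -1, -1, 4, 2, 3).

(2, -1, -1, 4, 2, 3)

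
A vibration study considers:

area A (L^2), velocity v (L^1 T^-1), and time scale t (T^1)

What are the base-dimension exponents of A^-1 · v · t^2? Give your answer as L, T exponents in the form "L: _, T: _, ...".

L: -1, T: 1

Collect each base-dimension exponent across the product:
  L: −(2) + (1) + 2·(0) = -1
  T: −(0) + (-1) + 2·(1) = 1
So the dimensions are [L⁻¹ T].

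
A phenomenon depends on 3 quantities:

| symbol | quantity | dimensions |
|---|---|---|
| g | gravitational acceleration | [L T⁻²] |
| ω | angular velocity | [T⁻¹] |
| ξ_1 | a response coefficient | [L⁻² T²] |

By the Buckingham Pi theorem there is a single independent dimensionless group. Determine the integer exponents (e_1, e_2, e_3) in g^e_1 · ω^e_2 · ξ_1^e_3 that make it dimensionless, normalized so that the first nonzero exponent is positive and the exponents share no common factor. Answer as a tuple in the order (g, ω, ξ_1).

L: e_1·(1) + e_2·(0) + e_3·(-2) = 0
T: e_1·(-2) + e_2·(-1) + e_3·(2) = 0
Solving this homogeneous linear system for the smallest-integer solution (first nonzero entry positive) gives (2, -2, 1).

(2, -2, 1)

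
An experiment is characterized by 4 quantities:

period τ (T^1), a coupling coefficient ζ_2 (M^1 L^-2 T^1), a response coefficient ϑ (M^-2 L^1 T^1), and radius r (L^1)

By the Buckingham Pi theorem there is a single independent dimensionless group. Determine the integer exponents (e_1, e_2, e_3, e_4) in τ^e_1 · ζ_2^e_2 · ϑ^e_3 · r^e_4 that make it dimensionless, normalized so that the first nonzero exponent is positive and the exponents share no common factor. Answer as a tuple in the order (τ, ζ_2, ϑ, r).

(3, -2, -1, -3)

M: e_1·(0) + e_2·(1) + e_3·(-2) + e_4·(0) = 0
L: e_1·(0) + e_2·(-2) + e_3·(1) + e_4·(1) = 0
T: e_1·(1) + e_2·(1) + e_3·(1) + e_4·(0) = 0
Solving this homogeneous linear system for the smallest-integer solution (first nonzero entry positive) gives (3, -2, -1, -3).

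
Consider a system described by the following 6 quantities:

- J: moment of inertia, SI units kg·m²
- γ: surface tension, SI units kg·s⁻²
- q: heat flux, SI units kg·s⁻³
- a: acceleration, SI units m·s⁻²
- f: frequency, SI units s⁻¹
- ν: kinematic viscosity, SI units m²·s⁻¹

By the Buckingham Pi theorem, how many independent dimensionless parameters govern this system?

There are 6 variables and 3 base dimensions (M, L, T).
The dimension matrix has rank 3.
Independent dimensionless groups: 6 − 3 = 3.

3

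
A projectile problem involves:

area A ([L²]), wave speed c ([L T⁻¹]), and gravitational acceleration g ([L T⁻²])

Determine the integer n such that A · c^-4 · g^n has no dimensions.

Balance the L exponent: (1)·n from g, plus (2) − 4·(1) = -2 from the rest, must sum to zero.
n − 2 = 0, so n = 2.

2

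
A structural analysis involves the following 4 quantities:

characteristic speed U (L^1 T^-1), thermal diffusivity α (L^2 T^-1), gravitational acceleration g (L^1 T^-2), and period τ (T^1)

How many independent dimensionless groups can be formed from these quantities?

2

There are 4 variables and 2 base dimensions (L, T).
The dimension matrix has rank 2.
Independent dimensionless groups: 4 − 2 = 2.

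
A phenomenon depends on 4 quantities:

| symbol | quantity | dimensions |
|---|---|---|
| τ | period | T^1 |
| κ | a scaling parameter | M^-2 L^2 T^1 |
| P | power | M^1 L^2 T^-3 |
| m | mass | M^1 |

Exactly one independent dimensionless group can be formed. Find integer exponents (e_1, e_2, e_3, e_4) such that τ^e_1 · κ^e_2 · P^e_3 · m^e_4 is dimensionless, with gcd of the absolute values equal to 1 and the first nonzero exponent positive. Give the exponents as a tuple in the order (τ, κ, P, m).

M: e_1·(0) + e_2·(-2) + e_3·(1) + e_4·(1) = 0
L: e_1·(0) + e_2·(2) + e_3·(2) + e_4·(0) = 0
T: e_1·(1) + e_2·(1) + e_3·(-3) + e_4·(0) = 0
Solving this homogeneous linear system for the smallest-integer solution (first nonzero entry positive) gives (4, -1, 1, -3).

(4, -1, 1, -3)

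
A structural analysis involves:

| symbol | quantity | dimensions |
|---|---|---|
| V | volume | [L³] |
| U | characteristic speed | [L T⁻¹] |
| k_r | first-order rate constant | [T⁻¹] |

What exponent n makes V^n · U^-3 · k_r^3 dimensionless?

Balance the L exponent: (3)·n from V, plus −3·(1) + 3·(0) = -3 from the rest, must sum to zero.
3n − 3 = 0, so n = 1.

1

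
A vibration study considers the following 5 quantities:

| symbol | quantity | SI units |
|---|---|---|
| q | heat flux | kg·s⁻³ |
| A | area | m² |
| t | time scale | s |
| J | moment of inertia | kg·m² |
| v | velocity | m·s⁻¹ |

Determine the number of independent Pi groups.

There are 5 variables and 3 base dimensions (M, L, T).
The dimension matrix has rank 3.
Independent dimensionless groups: 5 − 3 = 2.

2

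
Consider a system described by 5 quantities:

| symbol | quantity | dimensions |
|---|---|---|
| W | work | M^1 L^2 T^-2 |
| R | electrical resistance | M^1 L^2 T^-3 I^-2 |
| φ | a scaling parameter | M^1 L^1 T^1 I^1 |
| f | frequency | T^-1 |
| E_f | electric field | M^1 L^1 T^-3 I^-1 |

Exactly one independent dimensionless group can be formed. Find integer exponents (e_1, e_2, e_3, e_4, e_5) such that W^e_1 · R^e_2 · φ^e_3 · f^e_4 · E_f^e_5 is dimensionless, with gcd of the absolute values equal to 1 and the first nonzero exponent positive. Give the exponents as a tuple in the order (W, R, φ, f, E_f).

M: e_1·(1) + e_2·(1) + e_3·(1) + e_4·(0) + e_5·(1) = 0
L: e_1·(2) + e_2·(2) + e_3·(1) + e_4·(0) + e_5·(1) = 0
T: e_1·(-2) + e_2·(-3) + e_3·(1) + e_4·(-1) + e_5·(-3) = 0
I: e_1·(0) + e_2·(-2) + e_3·(1) + e_4·(0) + e_5·(-1) = 0
Solving this homogeneous linear system for the smallest-integer solution (first nonzero entry positive) gives (1, -1, -1, -3, 1).

(1, -1, -1, -3, 1)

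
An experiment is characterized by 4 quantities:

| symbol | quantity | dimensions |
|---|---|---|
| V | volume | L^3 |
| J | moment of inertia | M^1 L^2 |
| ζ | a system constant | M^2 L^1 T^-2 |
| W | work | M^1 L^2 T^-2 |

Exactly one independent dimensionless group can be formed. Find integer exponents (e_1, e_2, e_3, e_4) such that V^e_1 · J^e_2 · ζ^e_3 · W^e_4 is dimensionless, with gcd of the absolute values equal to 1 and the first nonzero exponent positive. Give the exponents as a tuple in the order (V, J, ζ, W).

M: e_1·(0) + e_2·(1) + e_3·(2) + e_4·(1) = 0
L: e_1·(3) + e_2·(2) + e_3·(1) + e_4·(2) = 0
T: e_1·(0) + e_2·(0) + e_3·(-2) + e_4·(-2) = 0
Solving this homogeneous linear system for the smallest-integer solution (first nonzero entry positive) gives (1, -1, 1, -1).

(1, -1, 1, -1)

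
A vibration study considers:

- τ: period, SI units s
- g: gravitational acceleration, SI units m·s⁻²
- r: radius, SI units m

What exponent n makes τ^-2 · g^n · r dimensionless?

-1

Balance the L exponent: (1)·n from g, plus −2·(0) + (1) = 1 from the rest, must sum to zero.
n + 1 = 0, so n = -1.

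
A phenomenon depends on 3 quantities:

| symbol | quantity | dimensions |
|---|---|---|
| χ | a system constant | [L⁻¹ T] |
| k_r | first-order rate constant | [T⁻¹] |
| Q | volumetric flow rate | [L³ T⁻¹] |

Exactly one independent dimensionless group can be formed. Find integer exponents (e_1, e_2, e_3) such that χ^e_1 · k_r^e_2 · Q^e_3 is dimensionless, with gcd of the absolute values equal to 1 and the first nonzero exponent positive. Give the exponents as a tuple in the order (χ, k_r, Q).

L: e_1·(-1) + e_2·(0) + e_3·(3) = 0
T: e_1·(1) + e_2·(-1) + e_3·(-1) = 0
Solving this homogeneous linear system for the smallest-integer solution (first nonzero entry positive) gives (3, 2, 1).

(3, 2, 1)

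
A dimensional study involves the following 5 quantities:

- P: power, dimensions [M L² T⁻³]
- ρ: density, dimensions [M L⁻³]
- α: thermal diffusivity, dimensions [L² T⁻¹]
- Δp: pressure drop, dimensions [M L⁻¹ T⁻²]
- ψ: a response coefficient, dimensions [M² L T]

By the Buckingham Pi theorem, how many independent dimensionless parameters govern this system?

There are 5 variables and 3 base dimensions (M, L, T).
The dimension matrix has rank 3.
Independent dimensionless groups: 5 − 3 = 2.

2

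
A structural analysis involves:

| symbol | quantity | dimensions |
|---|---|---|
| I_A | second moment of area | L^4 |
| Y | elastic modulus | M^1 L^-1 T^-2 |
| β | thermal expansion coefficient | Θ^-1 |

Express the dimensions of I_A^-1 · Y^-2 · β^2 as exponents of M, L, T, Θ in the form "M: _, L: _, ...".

M: -2, L: -2, T: 4, Θ: -2

Collect each base-dimension exponent across the product:
  M: −(0) − 2·(1) + 2·(0) = -2
  L: −(4) − 2·(-1) + 2·(0) = -2
  T: −(0) − 2·(-2) + 2·(0) = 4
  Θ: −(0) − 2·(0) + 2·(-1) = -2
So the dimensions are [M⁻² L⁻² T⁴ Θ⁻²].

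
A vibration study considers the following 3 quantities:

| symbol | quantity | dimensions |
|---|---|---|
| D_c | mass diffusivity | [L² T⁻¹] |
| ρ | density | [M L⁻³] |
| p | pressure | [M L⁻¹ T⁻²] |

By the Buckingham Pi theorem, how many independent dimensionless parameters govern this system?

There are 3 variables and 3 base dimensions (M, L, T).
The dimension matrix has rank 3.
Independent dimensionless groups: 3 − 3 = 0.

0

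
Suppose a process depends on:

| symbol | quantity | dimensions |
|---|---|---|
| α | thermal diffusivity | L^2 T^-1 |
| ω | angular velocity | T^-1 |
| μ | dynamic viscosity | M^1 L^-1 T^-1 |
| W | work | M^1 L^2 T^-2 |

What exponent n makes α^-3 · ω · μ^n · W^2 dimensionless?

-2

Balance the M exponent: (1)·n from μ, plus −3·(0) + (0) + 2·(1) = 2 from the rest, must sum to zero.
n + 2 = 0, so n = -2.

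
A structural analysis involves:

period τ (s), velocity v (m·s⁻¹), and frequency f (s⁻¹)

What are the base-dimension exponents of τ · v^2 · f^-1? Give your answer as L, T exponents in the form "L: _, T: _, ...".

Collect each base-dimension exponent across the product:
  L: (0) + 2·(1) − (0) = 2
  T: (1) + 2·(-1) − (-1) = 0
So the dimensions are [L²].

L: 2, T: 0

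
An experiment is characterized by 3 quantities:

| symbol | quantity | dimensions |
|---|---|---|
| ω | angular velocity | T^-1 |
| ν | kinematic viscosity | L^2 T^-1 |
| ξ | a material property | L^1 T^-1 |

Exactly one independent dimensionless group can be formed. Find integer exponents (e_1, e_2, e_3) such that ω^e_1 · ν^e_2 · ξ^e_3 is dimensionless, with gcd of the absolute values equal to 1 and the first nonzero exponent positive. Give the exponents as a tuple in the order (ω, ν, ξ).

L: e_1·(0) + e_2·(2) + e_3·(1) = 0
T: e_1·(-1) + e_2·(-1) + e_3·(-1) = 0
Solving this homogeneous linear system for the smallest-integer solution (first nonzero entry positive) gives (1, 1, -2).

(1, 1, -2)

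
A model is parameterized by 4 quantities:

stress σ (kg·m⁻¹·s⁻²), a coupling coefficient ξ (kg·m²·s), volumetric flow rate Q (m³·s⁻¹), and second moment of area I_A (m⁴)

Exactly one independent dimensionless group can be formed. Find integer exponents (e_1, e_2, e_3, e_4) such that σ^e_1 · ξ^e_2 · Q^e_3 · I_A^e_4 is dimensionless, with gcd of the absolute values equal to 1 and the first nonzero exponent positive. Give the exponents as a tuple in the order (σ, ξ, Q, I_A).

M: e_1·(1) + e_2·(1) + e_3·(0) + e_4·(0) = 0
L: e_1·(-1) + e_2·(2) + e_3·(3) + e_4·(4) = 0
T: e_1·(-2) + e_2·(1) + e_3·(-1) + e_4·(0) = 0
Solving this homogeneous linear system for the smallest-integer solution (first nonzero entry positive) gives (1, -1, -3, 3).

(1, -1, -3, 3)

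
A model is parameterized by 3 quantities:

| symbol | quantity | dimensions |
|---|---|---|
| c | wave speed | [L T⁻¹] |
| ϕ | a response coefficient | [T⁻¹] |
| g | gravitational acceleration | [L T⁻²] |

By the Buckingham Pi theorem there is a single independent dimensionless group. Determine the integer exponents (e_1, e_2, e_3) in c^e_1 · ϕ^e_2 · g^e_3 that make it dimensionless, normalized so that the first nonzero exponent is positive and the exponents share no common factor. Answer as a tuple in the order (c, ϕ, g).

L: e_1·(1) + e_2·(0) + e_3·(1) = 0
T: e_1·(-1) + e_2·(-1) + e_3·(-2) = 0
Solving this homogeneous linear system for the smallest-integer solution (first nonzero entry positive) gives (1, 1, -1).

(1, 1, -1)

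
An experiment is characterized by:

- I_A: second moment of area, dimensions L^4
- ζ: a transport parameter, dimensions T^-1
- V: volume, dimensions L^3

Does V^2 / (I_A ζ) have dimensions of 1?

Sum the exponent of each base dimension across the product:
  L: −[I_A]_L − [ζ]_L + 2·[V]_L = −(4) − (0) + 2·(3) = 2
  T: −[I_A]_T − [ζ]_T + 2·[V]_T = −(0) − (-1) + 2·(0) = 1
Net dimensions [L² T] ≠ [1] — not dimensionless.

no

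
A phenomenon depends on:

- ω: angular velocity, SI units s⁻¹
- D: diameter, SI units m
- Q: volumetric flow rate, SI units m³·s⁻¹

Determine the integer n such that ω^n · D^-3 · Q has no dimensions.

-1

Balance the T exponent: (-1)·n from ω, plus −3·(0) + (-1) = -1 from the rest, must sum to zero.
−n − 1 = 0, so n = -1.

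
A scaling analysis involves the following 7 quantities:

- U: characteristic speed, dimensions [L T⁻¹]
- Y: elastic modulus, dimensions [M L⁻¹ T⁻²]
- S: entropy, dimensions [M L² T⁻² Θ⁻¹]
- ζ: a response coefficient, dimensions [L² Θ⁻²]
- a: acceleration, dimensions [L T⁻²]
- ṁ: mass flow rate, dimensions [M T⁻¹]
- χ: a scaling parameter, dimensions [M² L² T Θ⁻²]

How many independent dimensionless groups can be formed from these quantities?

3

There are 7 variables and 4 base dimensions (M, L, T, Θ).
The dimension matrix has rank 4.
Independent dimensionless groups: 7 − 4 = 3.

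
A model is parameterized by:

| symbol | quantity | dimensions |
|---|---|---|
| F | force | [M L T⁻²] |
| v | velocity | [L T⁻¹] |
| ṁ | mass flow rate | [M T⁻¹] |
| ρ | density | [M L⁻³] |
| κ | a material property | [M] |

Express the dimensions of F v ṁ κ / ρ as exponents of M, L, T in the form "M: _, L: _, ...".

Collect each base-dimension exponent across the product:
  M: (1) + (0) + (1) − (1) + (1) = 2
  L: (1) + (1) + (0) − (-3) + (0) = 5
  T: (-2) + (-1) + (-1) − (0) + (0) = -4
So the dimensions are [M² L⁵ T⁻⁴].

M: 2, L: 5, T: -4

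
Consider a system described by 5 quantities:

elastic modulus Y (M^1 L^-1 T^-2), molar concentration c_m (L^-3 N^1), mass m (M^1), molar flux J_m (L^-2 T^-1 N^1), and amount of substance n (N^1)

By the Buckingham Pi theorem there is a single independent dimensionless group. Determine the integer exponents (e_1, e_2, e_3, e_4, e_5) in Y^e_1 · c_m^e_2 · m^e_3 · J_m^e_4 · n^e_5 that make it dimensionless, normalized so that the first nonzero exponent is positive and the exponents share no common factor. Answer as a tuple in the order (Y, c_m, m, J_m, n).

M: e_1·(1) + e_2·(0) + e_3·(1) + e_4·(0) + e_5·(0) = 0
L: e_1·(-1) + e_2·(-3) + e_3·(0) + e_4·(-2) + e_5·(0) = 0
T: e_1·(-2) + e_2·(0) + e_3·(0) + e_4·(-1) + e_5·(0) = 0
N: e_1·(0) + e_2·(1) + e_3·(0) + e_4·(1) + e_5·(1) = 0
Solving this homogeneous linear system for the smallest-integer solution (first nonzero entry positive) gives (1, 1, -1, -2, 1).

(1, 1, -1, -2, 1)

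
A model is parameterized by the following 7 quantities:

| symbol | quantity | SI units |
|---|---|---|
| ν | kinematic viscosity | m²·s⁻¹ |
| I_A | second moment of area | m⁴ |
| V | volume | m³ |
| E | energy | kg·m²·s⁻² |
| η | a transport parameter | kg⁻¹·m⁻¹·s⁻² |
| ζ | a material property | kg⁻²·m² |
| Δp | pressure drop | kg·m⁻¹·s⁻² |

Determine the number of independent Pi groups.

4

There are 7 variables and 3 base dimensions (M, L, T).
The dimension matrix has rank 3.
Independent dimensionless groups: 7 − 3 = 4.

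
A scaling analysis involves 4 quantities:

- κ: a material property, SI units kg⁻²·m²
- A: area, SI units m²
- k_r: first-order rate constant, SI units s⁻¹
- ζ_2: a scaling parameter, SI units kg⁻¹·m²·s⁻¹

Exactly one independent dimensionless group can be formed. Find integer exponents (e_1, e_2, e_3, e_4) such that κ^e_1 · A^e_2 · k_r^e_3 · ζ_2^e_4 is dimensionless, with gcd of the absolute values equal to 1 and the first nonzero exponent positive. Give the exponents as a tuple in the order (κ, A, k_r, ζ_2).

(1, 1, 2, -2)

M: e_1·(-2) + e_2·(0) + e_3·(0) + e_4·(-1) = 0
L: e_1·(2) + e_2·(2) + e_3·(0) + e_4·(2) = 0
T: e_1·(0) + e_2·(0) + e_3·(-1) + e_4·(-1) = 0
Solving this homogeneous linear system for the smallest-integer solution (first nonzero entry positive) gives (1, 1, 2, -2).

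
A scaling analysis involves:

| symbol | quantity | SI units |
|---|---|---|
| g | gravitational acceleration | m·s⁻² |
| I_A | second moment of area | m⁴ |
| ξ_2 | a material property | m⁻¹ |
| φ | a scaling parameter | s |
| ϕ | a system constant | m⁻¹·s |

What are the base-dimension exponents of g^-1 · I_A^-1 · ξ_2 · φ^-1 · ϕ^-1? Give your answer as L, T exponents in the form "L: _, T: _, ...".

Collect each base-dimension exponent across the product:
  L: −(1) − (4) + (-1) − (0) − (-1) = -5
  T: −(-2) − (0) + (0) − (1) − (1) = 0
So the dimensions are [L⁻⁵].

L: -5, T: 0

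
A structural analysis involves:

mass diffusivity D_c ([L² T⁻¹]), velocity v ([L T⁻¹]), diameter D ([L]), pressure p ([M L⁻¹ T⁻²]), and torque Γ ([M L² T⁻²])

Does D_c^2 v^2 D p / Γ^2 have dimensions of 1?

Sum the exponent of each base dimension across the product:
  M: 2·[D_c]_M + 2·[v]_M + [D]_M + [p]_M − 2·[Γ]_M = 2·(0) + 2·(0) + (0) + (1) − 2·(1) = -1
  L: 2·[D_c]_L + 2·[v]_L + [D]_L + [p]_L − 2·[Γ]_L = 2·(2) + 2·(1) + (1) + (-1) − 2·(2) = 2
  T: 2·[D_c]_T + 2·[v]_T + [D]_T + [p]_T − 2·[Γ]_T = 2·(-1) + 2·(-1) + (0) + (-2) − 2·(-2) = -2
Net dimensions [M⁻¹ L² T⁻²] ≠ [1] — not dimensionless.

no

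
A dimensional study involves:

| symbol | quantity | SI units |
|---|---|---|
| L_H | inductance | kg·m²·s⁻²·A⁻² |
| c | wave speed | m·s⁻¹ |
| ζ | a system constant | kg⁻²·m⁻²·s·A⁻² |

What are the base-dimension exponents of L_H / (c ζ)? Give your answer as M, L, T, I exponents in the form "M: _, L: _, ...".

M: 3, L: 3, T: -2, I: 0

Collect each base-dimension exponent across the product:
  M: (1) − (0) − (-2) = 3
  L: (2) − (1) − (-2) = 3
  T: (-2) − (-1) − (1) = -2
  I: (-2) − (0) − (-2) = 0
So the dimensions are [M³ L³ T⁻²].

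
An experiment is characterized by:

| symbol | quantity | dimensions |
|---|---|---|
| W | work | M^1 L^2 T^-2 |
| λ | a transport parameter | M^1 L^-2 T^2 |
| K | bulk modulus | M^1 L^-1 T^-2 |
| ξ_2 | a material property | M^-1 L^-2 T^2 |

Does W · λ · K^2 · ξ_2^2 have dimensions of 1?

Sum the exponent of each base dimension across the product:
  M: [W]_M + [λ]_M + 2·[K]_M + 2·[ξ_2]_M = (1) + (1) + 2·(1) + 2·(-1) = 2
  L: [W]_L + [λ]_L + 2·[K]_L + 2·[ξ_2]_L = (2) + (-2) + 2·(-1) + 2·(-2) = -6
  T: [W]_T + [λ]_T + 2·[K]_T + 2·[ξ_2]_T = (-2) + (2) + 2·(-2) + 2·(2) = 0
Net dimensions [M² L⁻⁶] ≠ [1] — not dimensionless.

no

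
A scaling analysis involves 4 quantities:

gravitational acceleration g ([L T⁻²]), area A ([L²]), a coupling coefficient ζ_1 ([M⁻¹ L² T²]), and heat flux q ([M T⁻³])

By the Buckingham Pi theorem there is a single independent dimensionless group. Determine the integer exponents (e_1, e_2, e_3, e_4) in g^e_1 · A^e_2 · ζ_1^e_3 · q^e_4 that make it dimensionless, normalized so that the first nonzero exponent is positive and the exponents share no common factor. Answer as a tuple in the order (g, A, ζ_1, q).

(2, 3, -4, -4)

M: e_1·(0) + e_2·(0) + e_3·(-1) + e_4·(1) = 0
L: e_1·(1) + e_2·(2) + e_3·(2) + e_4·(0) = 0
T: e_1·(-2) + e_2·(0) + e_3·(2) + e_4·(-3) = 0
Solving this homogeneous linear system for the smallest-integer solution (first nonzero entry positive) gives (2, 3, -4, -4).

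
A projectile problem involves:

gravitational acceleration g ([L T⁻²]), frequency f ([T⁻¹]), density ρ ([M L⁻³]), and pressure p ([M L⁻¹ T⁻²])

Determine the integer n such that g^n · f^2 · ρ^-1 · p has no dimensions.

Balance the L exponent: (1)·n from g, plus 2·(0) − (-3) + (-1) = 2 from the rest, must sum to zero.
n + 2 = 0, so n = -2.

-2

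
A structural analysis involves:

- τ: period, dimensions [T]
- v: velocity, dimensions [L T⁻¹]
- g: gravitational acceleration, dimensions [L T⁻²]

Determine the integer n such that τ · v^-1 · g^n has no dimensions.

Balance the L exponent: (1)·n from g, plus (0) − (1) = -1 from the rest, must sum to zero.
n − 1 = 0, so n = 1.

1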